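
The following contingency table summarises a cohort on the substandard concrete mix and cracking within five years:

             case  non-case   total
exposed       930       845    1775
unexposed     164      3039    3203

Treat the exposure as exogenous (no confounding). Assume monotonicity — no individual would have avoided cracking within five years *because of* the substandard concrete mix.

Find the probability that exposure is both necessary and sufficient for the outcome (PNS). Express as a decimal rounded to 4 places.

p₁ = P(outcome | exposed) = 930/1775 = 0.52394
p₀ = P(outcome | unexposed) = 164/3203 = 0.051202
Under exogeneity and monotonicity, PNS = p₁ − p₀.
PNS = 0.52394 − 0.051202 = 0.47274

PNS ≈ 0.4727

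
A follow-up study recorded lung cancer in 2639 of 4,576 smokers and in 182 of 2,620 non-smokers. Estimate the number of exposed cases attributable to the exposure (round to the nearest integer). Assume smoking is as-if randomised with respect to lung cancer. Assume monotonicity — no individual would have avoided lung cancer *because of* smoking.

about 2321 cases

p₁ = P(outcome | exposed) = 2639/4576 = 0.5767
p₀ = P(outcome | unexposed) = 182/2620 = 0.069466
PN = (p₁ − p₀)/p₁ = (0.5767 − 0.069466) / 0.5767 ≈ 0.87955.
Attributable cases ≈ PN × (exposed cases) = 0.87955 × 2639 ≈ 2321.13.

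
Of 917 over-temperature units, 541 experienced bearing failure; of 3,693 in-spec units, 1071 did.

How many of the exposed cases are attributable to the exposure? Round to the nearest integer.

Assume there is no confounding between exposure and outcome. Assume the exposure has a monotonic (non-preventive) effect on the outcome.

about 275 cases

p₁ = P(outcome | exposed) = 541/917 = 0.58997
p₀ = P(outcome | unexposed) = 1071/3693 = 0.29001
PN = (p₁ − p₀)/p₁ = (0.58997 − 0.29001) / 0.58997 ≈ 0.50843.
Attributable cases ≈ PN × (exposed cases) = 0.50843 × 541 ≈ 275.06.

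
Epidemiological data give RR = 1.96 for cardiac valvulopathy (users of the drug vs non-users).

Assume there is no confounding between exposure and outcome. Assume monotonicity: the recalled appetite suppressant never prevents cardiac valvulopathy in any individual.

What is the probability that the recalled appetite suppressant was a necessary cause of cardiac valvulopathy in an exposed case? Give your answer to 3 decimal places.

PN ≈ 0.490

Under exogeneity and monotonicity, PN = (RR − 1) / RR = 1 − 1/RR.
PN = (1.96 − 1) / 1.96 = 0.96 / 1.96 ≈ 0.4898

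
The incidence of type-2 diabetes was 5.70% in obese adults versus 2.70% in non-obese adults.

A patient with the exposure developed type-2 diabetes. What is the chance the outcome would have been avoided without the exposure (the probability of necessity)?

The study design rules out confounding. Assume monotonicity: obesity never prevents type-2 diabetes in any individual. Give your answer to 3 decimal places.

PN ≈ 0.526

p₁ = 0.057, p₀ = 0.027.
Under exogeneity and monotonicity, PN = (p₁ − p₀) / p₁.
PN = (0.057 − 0.027) / 0.057 = 0.03 / 0.057 ≈ 0.5263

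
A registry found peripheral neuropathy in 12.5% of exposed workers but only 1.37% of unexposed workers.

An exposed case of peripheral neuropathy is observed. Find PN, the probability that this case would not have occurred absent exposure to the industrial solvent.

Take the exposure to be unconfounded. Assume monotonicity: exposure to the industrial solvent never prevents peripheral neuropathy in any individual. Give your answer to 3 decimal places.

p₁ = 0.125, p₀ = 0.0137.
Under exogeneity and monotonicity, PN = (p₁ − p₀) / p₁.
PN = (0.125 − 0.0137) / 0.125 = 0.1113 / 0.125 ≈ 0.8904

PN ≈ 0.890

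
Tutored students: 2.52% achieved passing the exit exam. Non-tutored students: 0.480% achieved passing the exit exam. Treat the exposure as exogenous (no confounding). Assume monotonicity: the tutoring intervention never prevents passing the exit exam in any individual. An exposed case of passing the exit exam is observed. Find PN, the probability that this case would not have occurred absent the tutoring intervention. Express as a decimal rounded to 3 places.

PN ≈ 0.810

p₁ = 0.0252, p₀ = 0.0048.
Under exogeneity and monotonicity, PN = (p₁ − p₀) / p₁.
PN = (0.0252 − 0.0048) / 0.0252 = 0.0204 / 0.0252 ≈ 0.8095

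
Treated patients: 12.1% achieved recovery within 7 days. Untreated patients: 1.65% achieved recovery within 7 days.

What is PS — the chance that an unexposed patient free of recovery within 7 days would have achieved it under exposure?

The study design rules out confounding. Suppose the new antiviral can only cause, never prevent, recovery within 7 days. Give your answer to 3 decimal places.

p₁ = 0.121, p₀ = 0.0165.
Under exogeneity and monotonicity, PS = (p₁ − p₀) / (1 − p₀).
PS = (0.121 − 0.0165) / (1 − 0.0165) = 0.1045 / 0.9835 ≈ 0.1063

PS ≈ 0.106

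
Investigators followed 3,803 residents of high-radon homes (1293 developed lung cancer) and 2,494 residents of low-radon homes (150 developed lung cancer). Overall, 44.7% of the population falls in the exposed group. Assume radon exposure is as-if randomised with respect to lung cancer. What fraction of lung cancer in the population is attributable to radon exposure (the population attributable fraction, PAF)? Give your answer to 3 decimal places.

p₁ = P(outcome | exposed) = 1293/3803 = 0.33999
p₀ = P(outcome | unexposed) = 150/2494 = 0.060144
Overall risk P(Y=1) = π·p₁ + (1−π)·p₀ = 0.447×0.33999 + 0.553×0.060144 = 0.18524.
Under exogeneity, PAF = [P(Y=1) − p₀] / P(Y=1).
PAF = (0.18524 − 0.060144) / 0.18524 ≈ 0.6753

PAF ≈ 0.675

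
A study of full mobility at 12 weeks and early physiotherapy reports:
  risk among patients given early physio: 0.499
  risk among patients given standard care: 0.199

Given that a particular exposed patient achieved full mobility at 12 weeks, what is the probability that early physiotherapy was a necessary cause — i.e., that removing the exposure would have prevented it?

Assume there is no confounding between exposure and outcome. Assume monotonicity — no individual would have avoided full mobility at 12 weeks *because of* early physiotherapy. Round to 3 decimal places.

Let p₁ = 0.499, p₀ = 0.199.
Under exogeneity and monotonicity, PN = (p₁ − p₀) / p₁.
PN = (0.499 − 0.199) / 0.499 = 0.3 / 0.499 ≈ 0.6012

PN ≈ 0.601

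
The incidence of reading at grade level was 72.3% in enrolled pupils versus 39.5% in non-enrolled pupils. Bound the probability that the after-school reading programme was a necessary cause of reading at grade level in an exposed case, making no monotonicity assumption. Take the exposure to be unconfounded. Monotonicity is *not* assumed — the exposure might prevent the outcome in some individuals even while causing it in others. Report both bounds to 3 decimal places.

0.454 ≤ PN ≤ 0.837

p₁ = 0.723, p₀ = 0.395.
Under exogeneity alone the bounds on PN are max{0,(p₁−p₀)/p₁} ≤ PN ≤ min{1,(1−p₀)/p₁}.
  lower = (p₁ − p₀)/p₁ = 0.328 / 0.723 ≈ 0.4537
  upper = min{1, (1 − p₀)/p₁} = 0.605 / 0.723 ≈ 0.8368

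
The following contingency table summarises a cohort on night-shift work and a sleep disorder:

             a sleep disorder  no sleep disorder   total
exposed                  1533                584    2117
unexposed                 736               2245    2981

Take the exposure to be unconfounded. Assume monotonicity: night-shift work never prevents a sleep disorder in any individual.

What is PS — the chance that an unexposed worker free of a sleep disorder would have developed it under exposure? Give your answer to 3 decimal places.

p₁ = P(outcome | exposed) = 1533/2117 = 0.72414
p₀ = P(outcome | unexposed) = 736/2981 = 0.2469
Under exogeneity and monotonicity, PS = (p₁ − p₀)/(1 − p₀).
PS = (0.72414 − 0.2469) / 0.7531 ≈ 0.6337

PS ≈ 0.634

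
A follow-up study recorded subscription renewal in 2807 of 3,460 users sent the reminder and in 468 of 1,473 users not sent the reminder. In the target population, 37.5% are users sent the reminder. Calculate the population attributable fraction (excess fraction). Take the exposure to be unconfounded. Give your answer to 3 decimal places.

PAF ≈ 0.368

p₁ = P(outcome | exposed) = 2807/3460 = 0.81127
p₀ = P(outcome | unexposed) = 468/1473 = 0.31772
Overall risk P(Y=1) = π·p₁ + (1−π)·p₀ = 0.375×0.81127 + 0.625×0.31772 = 0.5028.
Under exogeneity, PAF = [P(Y=1) − p₀] / P(Y=1).
PAF = (0.5028 − 0.31772) / 0.5028 ≈ 0.3681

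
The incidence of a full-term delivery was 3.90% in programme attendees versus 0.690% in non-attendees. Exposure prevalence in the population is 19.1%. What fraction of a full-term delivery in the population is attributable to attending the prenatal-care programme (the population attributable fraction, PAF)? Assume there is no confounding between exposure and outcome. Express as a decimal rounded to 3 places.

PAF ≈ 0.470

p₁ = 0.039, p₀ = 0.0069.
Overall risk P(Y=1) = π·p₁ + (1−π)·p₀ = 0.191×0.039 + 0.809×0.0069 = 0.013031.
Under exogeneity, PAF = [P(Y=1) − p₀] / P(Y=1).
PAF = (0.013031 − 0.0069) / 0.013031 ≈ 0.4705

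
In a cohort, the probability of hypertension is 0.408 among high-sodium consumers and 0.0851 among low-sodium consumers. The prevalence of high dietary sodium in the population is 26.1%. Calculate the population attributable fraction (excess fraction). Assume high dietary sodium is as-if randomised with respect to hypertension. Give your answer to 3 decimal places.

PAF ≈ 0.498

Let p₁ = 0.408, p₀ = 0.0851.
Overall risk P(Y=1) = π·p₁ + (1−π)·p₀ = 0.261×0.408 + 0.739×0.0851 = 0.16938.
Under exogeneity, PAF = [P(Y=1) − p₀] / P(Y=1).
PAF = (0.16938 − 0.0851) / 0.16938 ≈ 0.4976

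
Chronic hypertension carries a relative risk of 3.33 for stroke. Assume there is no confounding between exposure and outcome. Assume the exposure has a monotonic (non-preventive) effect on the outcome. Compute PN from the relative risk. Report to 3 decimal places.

Under exogeneity and monotonicity, PN = (RR − 1) / RR = 1 − 1/RR.
PN = (3.33 − 1) / 3.33 = 2.33 / 3.33 ≈ 0.6997

PN ≈ 0.700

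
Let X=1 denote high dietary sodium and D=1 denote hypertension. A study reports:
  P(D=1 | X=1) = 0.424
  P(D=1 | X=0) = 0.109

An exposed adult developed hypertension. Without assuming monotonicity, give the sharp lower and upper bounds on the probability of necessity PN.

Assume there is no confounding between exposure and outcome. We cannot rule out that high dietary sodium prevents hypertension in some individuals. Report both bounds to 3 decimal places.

Let p₁ = 0.424, p₀ = 0.109.
Under exogeneity alone the bounds on PN are max{0,(p₁−p₀)/p₁} ≤ PN ≤ min{1,(1−p₀)/p₁}.
  lower = (p₁ − p₀)/p₁ = 0.315 / 0.424 ≈ 0.7429
  upper = min{1, (1 − p₀)/p₁} = 0.891 / 0.424 ≈ 2.1014 → capped at 1

0.743 ≤ PN ≤ 1.000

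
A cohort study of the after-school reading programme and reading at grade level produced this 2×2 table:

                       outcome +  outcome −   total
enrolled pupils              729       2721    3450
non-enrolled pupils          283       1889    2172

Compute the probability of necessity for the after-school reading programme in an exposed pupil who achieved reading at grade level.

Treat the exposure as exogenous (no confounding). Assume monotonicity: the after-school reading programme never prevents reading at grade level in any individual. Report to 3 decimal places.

p₁ = P(outcome | exposed) = 729/3450 = 0.2113
p₀ = P(outcome | unexposed) = 283/2172 = 0.13029
Under exogeneity and monotonicity, PN = (p₁ − p₀) / p₁.
PN = (0.2113 − 0.13029) / 0.2113 = 0.08101 / 0.2113 ≈ 0.3834

PN ≈ 0.383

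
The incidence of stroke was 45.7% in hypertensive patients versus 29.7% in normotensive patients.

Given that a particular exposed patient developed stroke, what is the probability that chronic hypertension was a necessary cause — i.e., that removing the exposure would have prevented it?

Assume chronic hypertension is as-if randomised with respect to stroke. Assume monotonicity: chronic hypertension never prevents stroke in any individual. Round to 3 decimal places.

p₁ = 0.457, p₀ = 0.297.
Under exogeneity and monotonicity, PN = (p₁ − p₀) / p₁.
PN = (0.457 − 0.297) / 0.457 = 0.16 / 0.457 ≈ 0.3501

PN ≈ 0.350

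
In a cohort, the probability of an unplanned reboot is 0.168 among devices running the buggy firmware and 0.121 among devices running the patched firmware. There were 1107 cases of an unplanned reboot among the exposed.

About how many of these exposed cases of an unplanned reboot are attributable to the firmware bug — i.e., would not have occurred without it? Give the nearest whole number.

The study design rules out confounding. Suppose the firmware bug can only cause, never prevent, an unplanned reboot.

Let p₁ = 0.168, p₀ = 0.121.
PN = (p₁ − p₀)/p₁ = (0.168 − 0.121) / 0.168 ≈ 0.27976.
Attributable cases ≈ PN × (exposed cases) = 0.27976 × 1107 ≈ 309.70.

about 310 cases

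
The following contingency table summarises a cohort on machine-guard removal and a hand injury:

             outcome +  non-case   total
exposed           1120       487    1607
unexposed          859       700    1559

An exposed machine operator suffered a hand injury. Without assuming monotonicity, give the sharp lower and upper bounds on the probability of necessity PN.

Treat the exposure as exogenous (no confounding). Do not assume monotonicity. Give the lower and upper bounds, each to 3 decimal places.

0.209 ≤ PN ≤ 0.644

p₁ = P(outcome | exposed) = 1120/1607 = 0.69695
p₀ = P(outcome | unexposed) = 859/1559 = 0.55099
Under exogeneity alone the bounds on PN are max{0,(p₁−p₀)/p₁} ≤ PN ≤ min{1,(1−p₀)/p₁}.
  lower = (p₁ − p₀)/p₁ = 0.14596 / 0.69695 ≈ 0.2094
  upper = min{1, (1 − p₀)/p₁} = 0.44901 / 0.69695 ≈ 0.6442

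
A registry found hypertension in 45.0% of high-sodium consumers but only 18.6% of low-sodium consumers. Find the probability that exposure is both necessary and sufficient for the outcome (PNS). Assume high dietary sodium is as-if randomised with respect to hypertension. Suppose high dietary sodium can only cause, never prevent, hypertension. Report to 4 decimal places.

PNS ≈ 0.2640

p₁ = 0.45, p₀ = 0.186.
Under exogeneity and monotonicity, PNS = p₁ − p₀.
PNS = 0.45 − 0.186 = 0.264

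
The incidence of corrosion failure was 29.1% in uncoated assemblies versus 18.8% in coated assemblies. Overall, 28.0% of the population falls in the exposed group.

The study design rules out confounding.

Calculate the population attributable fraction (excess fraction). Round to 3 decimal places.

PAF ≈ 0.133

p₁ = 0.291, p₀ = 0.188.
Overall risk P(Y=1) = π·p₁ + (1−π)·p₀ = 0.28×0.291 + 0.72×0.188 = 0.21684.
Under exogeneity, PAF = [P(Y=1) − p₀] / P(Y=1).
PAF = (0.21684 − 0.188) / 0.21684 ≈ 0.1330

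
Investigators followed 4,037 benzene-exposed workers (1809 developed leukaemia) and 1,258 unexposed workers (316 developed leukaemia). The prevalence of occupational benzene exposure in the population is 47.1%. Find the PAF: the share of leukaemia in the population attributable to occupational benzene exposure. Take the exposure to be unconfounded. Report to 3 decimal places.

p₁ = P(outcome | exposed) = 1809/4037 = 0.44811
p₀ = P(outcome | unexposed) = 316/1258 = 0.25119
Overall risk P(Y=1) = π·p₁ + (1−π)·p₀ = 0.471×0.44811 + 0.529×0.25119 = 0.34394.
Under exogeneity, PAF = [P(Y=1) − p₀] / P(Y=1).
PAF = (0.34394 − 0.25119) / 0.34394 ≈ 0.2697

PAF ≈ 0.270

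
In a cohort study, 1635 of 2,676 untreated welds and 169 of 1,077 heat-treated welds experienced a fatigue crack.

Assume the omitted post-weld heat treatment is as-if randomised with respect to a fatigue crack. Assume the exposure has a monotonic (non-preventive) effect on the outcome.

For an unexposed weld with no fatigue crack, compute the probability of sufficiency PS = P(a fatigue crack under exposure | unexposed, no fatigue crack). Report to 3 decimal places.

PS ≈ 0.539

p₁ = P(outcome | exposed) = 1635/2676 = 0.61099
p₀ = P(outcome | unexposed) = 169/1077 = 0.15692
Under exogeneity and monotonicity, PS = (p₁ − p₀) / (1 − p₀).
PS = (0.61099 − 0.15692) / (1 − 0.15692) = 0.45407 / 0.84308 ≈ 0.5386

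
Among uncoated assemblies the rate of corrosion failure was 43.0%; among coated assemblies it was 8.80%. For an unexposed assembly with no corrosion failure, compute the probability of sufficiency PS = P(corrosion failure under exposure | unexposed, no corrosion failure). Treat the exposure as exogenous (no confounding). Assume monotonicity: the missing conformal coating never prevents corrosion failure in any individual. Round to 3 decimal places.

PS ≈ 0.375

p₁ = 0.43, p₀ = 0.088.
Under exogeneity and monotonicity, PS = (p₁ − p₀) / (1 − p₀).
PS = (0.43 − 0.088) / (1 − 0.088) = 0.342 / 0.912 ≈ 0.3750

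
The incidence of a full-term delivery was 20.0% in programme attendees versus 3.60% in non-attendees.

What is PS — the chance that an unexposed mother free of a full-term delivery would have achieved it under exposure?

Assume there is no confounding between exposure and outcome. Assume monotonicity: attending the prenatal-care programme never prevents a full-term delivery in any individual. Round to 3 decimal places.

PS ≈ 0.170

p₁ = 0.2, p₀ = 0.036.
Under exogeneity and monotonicity, PS = (p₁ − p₀) / (1 − p₀).
PS = (0.2 − 0.036) / (1 − 0.036) = 0.164 / 0.964 ≈ 0.1701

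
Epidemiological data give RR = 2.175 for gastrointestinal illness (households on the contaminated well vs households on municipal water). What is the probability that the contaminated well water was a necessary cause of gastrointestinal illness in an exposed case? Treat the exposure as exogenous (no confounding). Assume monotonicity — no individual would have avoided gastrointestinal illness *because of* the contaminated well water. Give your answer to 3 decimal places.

Under exogeneity and monotonicity, PN = (RR − 1) / RR = 1 − 1/RR.
PN = (2.175 − 1) / 2.175 = 1.175 / 2.175 ≈ 0.5402

PN ≈ 0.540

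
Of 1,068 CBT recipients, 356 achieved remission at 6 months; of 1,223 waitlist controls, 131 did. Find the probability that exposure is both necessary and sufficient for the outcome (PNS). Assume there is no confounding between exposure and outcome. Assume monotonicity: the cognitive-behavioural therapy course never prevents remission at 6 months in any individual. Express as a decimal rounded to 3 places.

p₁ = P(outcome | exposed) = 356/1068 = 0.33333
p₀ = P(outcome | unexposed) = 131/1223 = 0.10711
Under exogeneity and monotonicity, PNS = p₁ − p₀.
PNS = 0.33333 − 0.10711 = 0.22622

PNS ≈ 0.226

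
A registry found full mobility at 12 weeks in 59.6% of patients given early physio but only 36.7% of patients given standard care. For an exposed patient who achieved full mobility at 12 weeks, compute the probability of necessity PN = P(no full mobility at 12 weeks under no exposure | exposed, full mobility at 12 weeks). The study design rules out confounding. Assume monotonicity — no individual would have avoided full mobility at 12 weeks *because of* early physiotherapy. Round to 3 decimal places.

p₁ = 0.596, p₀ = 0.367.
Under exogeneity and monotonicity, PN = (p₁ − p₀) / p₁.
PN = (0.596 − 0.367) / 0.596 = 0.229 / 0.596 ≈ 0.3842

PN ≈ 0.384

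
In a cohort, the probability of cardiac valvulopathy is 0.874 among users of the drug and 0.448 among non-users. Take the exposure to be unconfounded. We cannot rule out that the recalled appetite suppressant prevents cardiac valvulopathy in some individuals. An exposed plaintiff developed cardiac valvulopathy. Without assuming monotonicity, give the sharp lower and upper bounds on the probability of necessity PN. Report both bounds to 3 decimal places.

Let p₁ = 0.874, p₀ = 0.448.
Under exogeneity alone the bounds on PN are max{0,(p₁−p₀)/p₁} ≤ PN ≤ min{1,(1−p₀)/p₁}.
  lower = (p₁ − p₀)/p₁ = 0.426 / 0.874 ≈ 0.4874
  upper = min{1, (1 − p₀)/p₁} = 0.552 / 0.874 ≈ 0.6316

0.487 ≤ PN ≤ 0.632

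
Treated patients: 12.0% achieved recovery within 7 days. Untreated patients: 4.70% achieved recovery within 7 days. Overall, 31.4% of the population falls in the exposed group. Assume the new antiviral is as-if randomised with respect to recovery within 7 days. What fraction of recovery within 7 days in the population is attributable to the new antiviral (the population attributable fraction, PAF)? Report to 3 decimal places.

PAF ≈ 0.328

p₁ = 0.12, p₀ = 0.047.
Overall risk P(Y=1) = π·p₁ + (1−π)·p₀ = 0.314×0.12 + 0.686×0.047 = 0.069922.
Under exogeneity, PAF = [P(Y=1) − p₀] / P(Y=1).
PAF = (0.069922 − 0.047) / 0.069922 ≈ 0.3278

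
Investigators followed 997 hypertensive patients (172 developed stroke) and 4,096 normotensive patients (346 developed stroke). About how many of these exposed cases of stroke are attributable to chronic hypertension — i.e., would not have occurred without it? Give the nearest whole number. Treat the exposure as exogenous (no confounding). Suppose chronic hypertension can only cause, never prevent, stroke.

about 88 cases

p₁ = P(outcome | exposed) = 172/997 = 0.17252
p₀ = P(outcome | unexposed) = 346/4096 = 0.084473
PN = (p₁ − p₀)/p₁ = (0.17252 − 0.084473) / 0.17252 ≈ 0.51035.
Attributable cases ≈ PN × (exposed cases) = 0.51035 × 172 ≈ 87.78.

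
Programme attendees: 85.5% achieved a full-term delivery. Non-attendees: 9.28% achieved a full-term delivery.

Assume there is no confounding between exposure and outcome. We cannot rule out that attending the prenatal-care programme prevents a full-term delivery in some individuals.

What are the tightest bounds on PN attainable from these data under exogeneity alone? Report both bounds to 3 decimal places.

0.891 ≤ PN ≤ 1.000

p₁ = 0.855, p₀ = 0.0928.
Under exogeneity alone the bounds on PN are max{0,(p₁−p₀)/p₁} ≤ PN ≤ min{1,(1−p₀)/p₁}.
  lower = (p₁ − p₀)/p₁ = 0.7622 / 0.855 ≈ 0.8915
  upper = min{1, (1 − p₀)/p₁} = 0.9072 / 0.855 ≈ 1.0611 → capped at 1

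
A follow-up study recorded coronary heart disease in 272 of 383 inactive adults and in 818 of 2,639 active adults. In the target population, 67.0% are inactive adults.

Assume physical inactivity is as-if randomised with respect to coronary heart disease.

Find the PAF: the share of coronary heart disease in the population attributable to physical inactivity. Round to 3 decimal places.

PAF ≈ 0.464

p₁ = P(outcome | exposed) = 272/383 = 0.71018
p₀ = P(outcome | unexposed) = 818/2639 = 0.30997
Overall risk P(Y=1) = π·p₁ + (1−π)·p₀ = 0.67×0.71018 + 0.33×0.30997 = 0.57811.
Under exogeneity, PAF = [P(Y=1) − p₀] / P(Y=1).
PAF = (0.57811 − 0.30997) / 0.57811 ≈ 0.4638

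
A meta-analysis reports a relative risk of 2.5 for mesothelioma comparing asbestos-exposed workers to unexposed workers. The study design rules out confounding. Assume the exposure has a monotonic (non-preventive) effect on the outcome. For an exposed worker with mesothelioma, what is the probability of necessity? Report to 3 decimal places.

Under exogeneity and monotonicity, PN = (RR − 1) / RR = 1 − 1/RR.
PN = (2.5 − 1) / 2.5 = 1.5 / 2.5 ≈ 0.6000

PN ≈ 0.600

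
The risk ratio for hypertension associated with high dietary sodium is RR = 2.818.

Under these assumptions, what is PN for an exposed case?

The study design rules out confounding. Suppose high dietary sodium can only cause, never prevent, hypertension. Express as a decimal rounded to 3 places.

Under exogeneity and monotonicity, PN = (RR − 1) / RR = 1 − 1/RR.
PN = (2.818 − 1) / 2.818 = 1.818 / 2.818 ≈ 0.6451

PN ≈ 0.645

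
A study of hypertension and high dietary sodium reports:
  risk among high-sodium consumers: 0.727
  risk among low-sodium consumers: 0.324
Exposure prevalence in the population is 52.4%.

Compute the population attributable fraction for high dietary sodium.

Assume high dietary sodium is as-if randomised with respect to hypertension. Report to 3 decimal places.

Let p₁ = 0.727, p₀ = 0.324.
Overall risk P(Y=1) = π·p₁ + (1−π)·p₀ = 0.524×0.727 + 0.476×0.324 = 0.53517.
Under exogeneity, PAF = [P(Y=1) − p₀] / P(Y=1).
PAF = (0.53517 − 0.324) / 0.53517 ≈ 0.3946

PAF ≈ 0.395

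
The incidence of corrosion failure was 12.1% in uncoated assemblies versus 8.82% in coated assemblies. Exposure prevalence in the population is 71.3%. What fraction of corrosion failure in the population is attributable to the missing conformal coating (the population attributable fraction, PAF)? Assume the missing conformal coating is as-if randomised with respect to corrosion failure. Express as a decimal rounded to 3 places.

p₁ = 0.121, p₀ = 0.0882.
Overall risk P(Y=1) = π·p₁ + (1−π)·p₀ = 0.713×0.121 + 0.287×0.0882 = 0.11159.
Under exogeneity, PAF = [P(Y=1) − p₀] / P(Y=1).
PAF = (0.11159 − 0.0882) / 0.11159 ≈ 0.2096

PAF ≈ 0.210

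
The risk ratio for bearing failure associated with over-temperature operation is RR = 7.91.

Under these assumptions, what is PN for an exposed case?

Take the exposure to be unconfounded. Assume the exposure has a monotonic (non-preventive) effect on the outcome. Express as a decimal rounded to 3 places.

Under exogeneity and monotonicity, PN = (RR − 1) / RR = 1 − 1/RR.
PN = (7.91 − 1) / 7.91 = 6.91 / 7.91 ≈ 0.8736

PN ≈ 0.874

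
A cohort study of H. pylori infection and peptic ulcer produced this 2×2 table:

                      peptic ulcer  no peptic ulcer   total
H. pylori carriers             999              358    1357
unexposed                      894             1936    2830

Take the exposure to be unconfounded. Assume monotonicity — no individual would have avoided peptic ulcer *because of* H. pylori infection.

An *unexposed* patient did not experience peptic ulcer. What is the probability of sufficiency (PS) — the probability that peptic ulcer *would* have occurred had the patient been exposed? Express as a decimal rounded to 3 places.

p₁ = P(outcome | exposed) = 999/1357 = 0.73618
p₀ = P(outcome | unexposed) = 894/2830 = 0.3159
Under exogeneity and monotonicity, PS = (p₁ − p₀) / (1 − p₀).
PS = (0.73618 − 0.3159) / (1 − 0.3159) = 0.42028 / 0.6841 ≈ 0.6144

PS ≈ 0.614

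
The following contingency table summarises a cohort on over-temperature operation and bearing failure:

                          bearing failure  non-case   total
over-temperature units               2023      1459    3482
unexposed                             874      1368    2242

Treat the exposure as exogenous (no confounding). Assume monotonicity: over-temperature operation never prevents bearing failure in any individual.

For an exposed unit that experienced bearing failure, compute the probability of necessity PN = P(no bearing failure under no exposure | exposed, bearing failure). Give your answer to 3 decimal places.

p₁ = P(outcome | exposed) = 2023/3482 = 0.58099
p₀ = P(outcome | unexposed) = 874/2242 = 0.38983
Under exogeneity and monotonicity, PN = (p₁ − p₀) / p₁.
PN = (0.58099 − 0.38983) / 0.58099 = 0.19116 / 0.58099 ≈ 0.3290

PN ≈ 0.329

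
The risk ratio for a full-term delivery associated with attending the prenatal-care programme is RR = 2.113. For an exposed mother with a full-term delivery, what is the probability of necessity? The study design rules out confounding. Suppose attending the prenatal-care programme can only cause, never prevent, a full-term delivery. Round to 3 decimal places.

Under exogeneity and monotonicity, PN = (RR − 1) / RR = 1 − 1/RR.
PN = (2.113 − 1) / 2.113 = 1.113 / 2.113 ≈ 0.5267

PN ≈ 0.527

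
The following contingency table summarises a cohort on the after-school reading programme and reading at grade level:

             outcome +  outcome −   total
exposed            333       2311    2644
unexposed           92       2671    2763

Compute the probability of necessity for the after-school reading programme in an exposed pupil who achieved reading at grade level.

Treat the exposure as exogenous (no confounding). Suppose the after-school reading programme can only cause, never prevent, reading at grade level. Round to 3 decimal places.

PN ≈ 0.736

p₁ = P(outcome | exposed) = 333/2644 = 0.12595
p₀ = P(outcome | unexposed) = 92/2763 = 0.033297
Under exogeneity and monotonicity, PN = (p₁ − p₀)/p₁.
PN = (0.12595 − 0.033297) / 0.12595 ≈ 0.7356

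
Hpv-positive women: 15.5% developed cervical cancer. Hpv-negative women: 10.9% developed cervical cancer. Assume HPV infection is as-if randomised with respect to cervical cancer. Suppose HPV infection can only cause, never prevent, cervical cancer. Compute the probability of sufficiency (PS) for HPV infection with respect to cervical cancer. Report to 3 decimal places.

p₁ = 0.155, p₀ = 0.109.
Under exogeneity and monotonicity, PS = (p₁ − p₀) / (1 − p₀).
PS = (0.155 − 0.109) / (1 − 0.109) = 0.046 / 0.891 ≈ 0.0516

PS ≈ 0.052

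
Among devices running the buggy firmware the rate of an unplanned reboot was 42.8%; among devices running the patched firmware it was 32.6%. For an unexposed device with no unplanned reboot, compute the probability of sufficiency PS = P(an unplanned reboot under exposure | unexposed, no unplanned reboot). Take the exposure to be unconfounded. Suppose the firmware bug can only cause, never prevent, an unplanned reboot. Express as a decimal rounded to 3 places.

PS ≈ 0.151

p₁ = 0.428, p₀ = 0.326.
Under exogeneity and monotonicity, PS = (p₁ − p₀) / (1 − p₀).
PS = (0.428 − 0.326) / (1 − 0.326) = 0.102 / 0.674 ≈ 0.1513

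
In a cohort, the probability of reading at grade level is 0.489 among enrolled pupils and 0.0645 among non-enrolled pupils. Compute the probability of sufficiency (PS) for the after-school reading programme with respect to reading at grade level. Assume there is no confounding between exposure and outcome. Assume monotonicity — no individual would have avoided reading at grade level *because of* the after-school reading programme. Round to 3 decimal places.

Let p₁ = 0.489, p₀ = 0.0645.
Under exogeneity and monotonicity, PS = (p₁ − p₀) / (1 − p₀).
PS = (0.489 − 0.0645) / (1 − 0.0645) = 0.4245 / 0.9355 ≈ 0.4538

PS ≈ 0.454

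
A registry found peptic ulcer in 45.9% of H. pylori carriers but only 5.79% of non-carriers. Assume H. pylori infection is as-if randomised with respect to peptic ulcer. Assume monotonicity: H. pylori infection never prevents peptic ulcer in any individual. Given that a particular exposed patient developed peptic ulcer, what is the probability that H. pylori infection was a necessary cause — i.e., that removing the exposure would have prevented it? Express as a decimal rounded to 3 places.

p₁ = 0.459, p₀ = 0.0579.
Under exogeneity and monotonicity, PN = (p₁ − p₀) / p₁.
PN = (0.459 − 0.0579) / 0.459 = 0.4011 / 0.459 ≈ 0.8739

PN ≈ 0.874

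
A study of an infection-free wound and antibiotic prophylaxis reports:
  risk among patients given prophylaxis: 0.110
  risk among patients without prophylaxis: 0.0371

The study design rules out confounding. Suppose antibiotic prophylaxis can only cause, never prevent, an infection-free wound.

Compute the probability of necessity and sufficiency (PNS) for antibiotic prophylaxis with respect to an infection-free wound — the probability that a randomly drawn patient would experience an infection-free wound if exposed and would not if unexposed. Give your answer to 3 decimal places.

Let p₁ = 0.11, p₀ = 0.0371.
Under exogeneity and monotonicity, PNS = p₁ − p₀.
PNS = 0.11 − 0.0371 = 0.0729

PNS ≈ 0.073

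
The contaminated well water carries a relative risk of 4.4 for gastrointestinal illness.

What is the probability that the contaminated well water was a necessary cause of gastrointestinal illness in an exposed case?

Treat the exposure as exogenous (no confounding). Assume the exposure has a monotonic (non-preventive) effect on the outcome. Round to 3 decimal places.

Under exogeneity and monotonicity, PN = (RR − 1) / RR = 1 − 1/RR.
PN = (4.4 − 1) / 4.4 = 3.4 / 4.4 ≈ 0.7727

PN ≈ 0.773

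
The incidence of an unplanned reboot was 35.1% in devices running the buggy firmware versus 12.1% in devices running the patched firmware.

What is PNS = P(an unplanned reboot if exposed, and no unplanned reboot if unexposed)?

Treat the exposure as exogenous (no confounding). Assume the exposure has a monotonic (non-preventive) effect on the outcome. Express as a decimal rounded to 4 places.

PNS ≈ 0.2300

p₁ = 0.351, p₀ = 0.121.
Under exogeneity and monotonicity, PNS = p₁ − p₀.
PNS = 0.351 − 0.121 = 0.23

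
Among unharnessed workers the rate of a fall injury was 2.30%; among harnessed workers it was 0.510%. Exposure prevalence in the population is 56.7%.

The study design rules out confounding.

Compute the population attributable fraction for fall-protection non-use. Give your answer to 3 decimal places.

PAF ≈ 0.666

p₁ = 0.023, p₀ = 0.0051.
Overall risk P(Y=1) = π·p₁ + (1−π)·p₀ = 0.567×0.023 + 0.433×0.0051 = 0.015249.
Under exogeneity, PAF = [P(Y=1) − p₀] / P(Y=1).
PAF = (0.015249 − 0.0051) / 0.015249 ≈ 0.6656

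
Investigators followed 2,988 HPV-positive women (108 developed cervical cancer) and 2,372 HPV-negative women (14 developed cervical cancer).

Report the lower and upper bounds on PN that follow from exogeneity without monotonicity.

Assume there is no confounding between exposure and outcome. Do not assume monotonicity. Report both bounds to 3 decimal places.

0.837 ≤ PN ≤ 1.000

p₁ = P(outcome | exposed) = 108/2988 = 0.036145
p₀ = P(outcome | unexposed) = 14/2372 = 0.0059022
Under exogeneity alone the bounds on PN are max{0,(p₁−p₀)/p₁} ≤ PN ≤ min{1,(1−p₀)/p₁}.
  lower = (p₁ − p₀)/p₁ = 0.030242 / 0.036145 ≈ 0.8367
  upper = min{1, (1 − p₀)/p₁} = 0.9941 / 0.036145 ≈ 27.5034 → capped at 1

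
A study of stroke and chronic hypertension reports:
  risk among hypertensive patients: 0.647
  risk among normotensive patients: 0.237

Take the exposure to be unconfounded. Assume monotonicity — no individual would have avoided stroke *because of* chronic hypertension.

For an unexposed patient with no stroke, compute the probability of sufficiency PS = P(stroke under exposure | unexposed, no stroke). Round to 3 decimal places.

Let p₁ = 0.647, p₀ = 0.237.
Under exogeneity and monotonicity, PS = (p₁ − p₀) / (1 − p₀).
PS = (0.647 − 0.237) / (1 − 0.237) = 0.41 / 0.763 ≈ 0.5374

PS ≈ 0.537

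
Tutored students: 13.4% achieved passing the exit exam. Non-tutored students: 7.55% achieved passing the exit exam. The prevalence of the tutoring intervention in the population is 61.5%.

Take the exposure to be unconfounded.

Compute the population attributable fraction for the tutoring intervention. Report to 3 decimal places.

p₁ = 0.134, p₀ = 0.0755.
Overall risk P(Y=1) = π·p₁ + (1−π)·p₀ = 0.615×0.134 + 0.385×0.0755 = 0.11148.
Under exogeneity, PAF = [P(Y=1) − p₀] / P(Y=1).
PAF = (0.11148 − 0.0755) / 0.11148 ≈ 0.3227

PAF ≈ 0.323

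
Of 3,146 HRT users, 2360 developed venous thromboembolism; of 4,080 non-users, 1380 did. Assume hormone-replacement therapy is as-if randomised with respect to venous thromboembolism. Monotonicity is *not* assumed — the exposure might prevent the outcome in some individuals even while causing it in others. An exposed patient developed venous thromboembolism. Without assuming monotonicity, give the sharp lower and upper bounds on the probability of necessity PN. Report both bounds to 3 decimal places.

p₁ = P(outcome | exposed) = 2360/3146 = 0.75016
p₀ = P(outcome | unexposed) = 1380/4080 = 0.33824
Under exogeneity alone the bounds on PN are max{0,(p₁−p₀)/p₁} ≤ PN ≤ min{1,(1−p₀)/p₁}.
  lower = (p₁ − p₀)/p₁ = 0.41192 / 0.75016 ≈ 0.5491
  upper = min{1, (1 − p₀)/p₁} = 0.66176 / 0.75016 ≈ 0.8822

0.549 ≤ PN ≤ 0.882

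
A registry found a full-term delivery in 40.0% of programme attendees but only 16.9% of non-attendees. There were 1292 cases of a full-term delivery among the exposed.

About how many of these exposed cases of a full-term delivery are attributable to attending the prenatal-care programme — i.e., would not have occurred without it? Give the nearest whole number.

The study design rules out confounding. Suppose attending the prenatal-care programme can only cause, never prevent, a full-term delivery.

about 746 cases

p₁ = 0.4, p₀ = 0.169.
PN = (p₁ − p₀)/p₁ = (0.4 − 0.169) / 0.4 ≈ 0.57750.
Attributable cases ≈ PN × (exposed cases) = 0.57750 × 1292 ≈ 746.13.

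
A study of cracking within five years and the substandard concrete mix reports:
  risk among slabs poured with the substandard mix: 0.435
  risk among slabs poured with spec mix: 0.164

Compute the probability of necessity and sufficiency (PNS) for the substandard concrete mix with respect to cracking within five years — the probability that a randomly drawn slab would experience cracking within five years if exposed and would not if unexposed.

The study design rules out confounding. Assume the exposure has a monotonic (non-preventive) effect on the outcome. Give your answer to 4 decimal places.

Let p₁ = 0.435, p₀ = 0.164.
Under exogeneity and monotonicity, PNS = p₁ − p₀.
PNS = 0.435 − 0.164 = 0.271

PNS ≈ 0.2710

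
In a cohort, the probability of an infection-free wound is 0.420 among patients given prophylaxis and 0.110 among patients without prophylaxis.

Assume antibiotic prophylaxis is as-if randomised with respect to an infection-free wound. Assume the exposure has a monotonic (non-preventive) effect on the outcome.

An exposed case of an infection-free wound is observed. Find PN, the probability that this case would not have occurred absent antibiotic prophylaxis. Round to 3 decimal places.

Let p₁ = 0.42, p₀ = 0.11.
Under exogeneity and monotonicity, PN = (p₁ − p₀) / p₁.
PN = (0.42 − 0.11) / 0.42 = 0.31 / 0.42 ≈ 0.7381

PN ≈ 0.738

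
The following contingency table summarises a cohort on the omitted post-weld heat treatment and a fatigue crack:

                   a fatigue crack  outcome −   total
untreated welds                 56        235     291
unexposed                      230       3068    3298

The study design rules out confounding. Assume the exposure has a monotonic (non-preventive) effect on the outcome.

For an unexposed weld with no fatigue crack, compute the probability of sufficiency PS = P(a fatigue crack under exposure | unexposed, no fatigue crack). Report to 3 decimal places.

p₁ = P(outcome | exposed) = 56/291 = 0.19244
p₀ = P(outcome | unexposed) = 230/3298 = 0.069739
Under exogeneity and monotonicity, PS = (p₁ − p₀) / (1 − p₀).
PS = (0.19244 − 0.069739) / (1 − 0.069739) = 0.1227 / 0.93026 ≈ 0.1319

PS ≈ 0.132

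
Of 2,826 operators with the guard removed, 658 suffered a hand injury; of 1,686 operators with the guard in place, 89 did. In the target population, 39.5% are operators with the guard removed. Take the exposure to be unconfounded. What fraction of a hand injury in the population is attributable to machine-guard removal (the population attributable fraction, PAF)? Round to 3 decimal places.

p₁ = P(outcome | exposed) = 658/2826 = 0.23284
p₀ = P(outcome | unexposed) = 89/1686 = 0.052788
Overall risk P(Y=1) = π·p₁ + (1−π)·p₀ = 0.395×0.23284 + 0.605×0.052788 = 0.12391.
Under exogeneity, PAF = [P(Y=1) − p₀] / P(Y=1).
PAF = (0.12391 − 0.052788) / 0.12391 ≈ 0.5740

PAF ≈ 0.574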